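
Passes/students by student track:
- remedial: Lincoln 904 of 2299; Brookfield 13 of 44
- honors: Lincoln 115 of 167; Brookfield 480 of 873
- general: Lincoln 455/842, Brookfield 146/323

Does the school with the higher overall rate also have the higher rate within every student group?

No

Remedial: Lincoln 904/2299 = 39.3%, Brookfield 13/44 = 29.5% → Lincoln
Honors: Lincoln 115/167 = 68.9%, Brookfield 480/873 = 55.0% → Lincoln
General: Lincoln 455/842 = 54.0%, Brookfield 146/323 = 45.2% → Lincoln
Overall: Lincoln 1474/3308 = 44.6%, Brookfield 639/1240 = 51.5% → Brookfield
Lincoln wins each student group but Brookfield wins overall — the comparison reverses. Lincoln's students skew toward remedial, which has a lower base rate.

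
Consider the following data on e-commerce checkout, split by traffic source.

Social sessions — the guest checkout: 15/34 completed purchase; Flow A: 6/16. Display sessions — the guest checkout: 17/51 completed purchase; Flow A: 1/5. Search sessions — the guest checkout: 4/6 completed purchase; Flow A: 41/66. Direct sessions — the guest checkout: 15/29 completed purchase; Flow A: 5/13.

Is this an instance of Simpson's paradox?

Social: the guest checkout 15/34 = 44.1%, Flow A 6/16 = 37.5% → the guest checkout
Display: the guest checkout 17/51 = 33.3%, Flow A 1/5 = 20.0% → the guest checkout
Search: the guest checkout 4/6 = 66.7%, Flow A 41/66 = 62.1% → the guest checkout
Direct: the guest checkout 15/29 = 51.7%, Flow A 5/13 = 38.5% → the guest checkout
Overall: the guest checkout 51/120 = 42.5%, Flow A 53/100 = 53.0% → Flow A
The guest checkout wins each traffic group but Flow A wins overall — the comparison reverses. The guest checkout's sessions skew toward display, which has a lower base rate.

Yes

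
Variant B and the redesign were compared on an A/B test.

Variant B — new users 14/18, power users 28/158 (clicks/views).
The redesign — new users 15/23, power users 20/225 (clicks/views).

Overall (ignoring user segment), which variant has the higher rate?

New users: Variant B 14/18 = 77.8%, the redesign 15/23 = 65.2% → Variant B
Power users: Variant B 28/158 = 17.7%, the redesign 20/225 = 8.9% → Variant B
Overall: Variant B 42/176 = 23.9%, the redesign 35/248 = 14.1% → Variant B

Variant B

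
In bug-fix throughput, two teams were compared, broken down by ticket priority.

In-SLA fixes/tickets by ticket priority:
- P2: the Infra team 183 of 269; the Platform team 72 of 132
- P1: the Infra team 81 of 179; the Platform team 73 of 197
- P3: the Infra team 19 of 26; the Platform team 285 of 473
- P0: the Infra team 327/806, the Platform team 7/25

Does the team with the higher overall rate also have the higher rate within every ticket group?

No

P2: the Infra team 183/269 = 68.0%, the Platform team 72/132 = 54.5% → the Infra team
P1: the Infra team 81/179 = 45.3%, the Platform team 73/197 = 37.1% → the Infra team
P3: the Infra team 19/26 = 73.1%, the Platform team 285/473 = 60.3% → the Infra team
P0: the Infra team 327/806 = 40.6%, the Platform team 7/25 = 28.0% → the Infra team
Overall: the Infra team 610/1280 = 47.7%, the Platform team 437/827 = 52.8% → the Platform team
The Infra team wins each ticket group but the Platform team wins overall — the comparison reverses. The Infra team's tickets skew toward P0, which has a lower base rate.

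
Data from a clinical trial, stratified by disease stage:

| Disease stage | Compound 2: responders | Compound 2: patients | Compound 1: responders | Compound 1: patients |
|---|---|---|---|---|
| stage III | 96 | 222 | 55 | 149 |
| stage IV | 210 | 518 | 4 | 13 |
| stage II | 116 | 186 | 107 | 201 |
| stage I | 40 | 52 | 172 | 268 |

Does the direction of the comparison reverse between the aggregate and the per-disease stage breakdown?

Stage III: Compound 2 96/222 = 43.2%, Compound 1 55/149 = 36.9% → Compound 2
Stage IV: Compound 2 210/518 = 40.5%, Compound 1 4/13 = 30.8% → Compound 2
Stage II: Compound 2 116/186 = 62.4%, Compound 1 107/201 = 53.2% → Compound 2
Stage I: Compound 2 40/52 = 76.9%, Compound 1 172/268 = 64.2% → Compound 2
Overall: Compound 2 462/978 = 47.2%, Compound 1 338/631 = 53.6% → Compound 1
Compound 2 wins each disease group but Compound 1 wins overall — the comparison reverses. Compound 2's patients skew toward stage IV, which has a lower base rate.

Yes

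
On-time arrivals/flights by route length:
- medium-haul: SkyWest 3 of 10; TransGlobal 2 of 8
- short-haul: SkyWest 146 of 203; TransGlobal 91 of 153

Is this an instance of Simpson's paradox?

Medium-haul: SkyWest 3/10 = 30.0%, TransGlobal 2/8 = 25.0% → SkyWest
Short-haul: SkyWest 146/203 = 71.9%, TransGlobal 91/153 = 59.5% → SkyWest
Overall: SkyWest 149/213 = 70.0%, TransGlobal 93/161 = 57.8% → SkyWest
SkyWest wins overall and in every route group — no reversal.

No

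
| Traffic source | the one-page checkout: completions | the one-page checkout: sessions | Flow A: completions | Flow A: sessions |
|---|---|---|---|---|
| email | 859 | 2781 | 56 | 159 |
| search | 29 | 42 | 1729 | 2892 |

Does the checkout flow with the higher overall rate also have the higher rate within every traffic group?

Email: the one-page checkout 859/2781 = 30.9%, Flow A 56/159 = 35.2% → Flow A
Search: the one-page checkout 29/42 = 69.0%, Flow A 1729/2892 = 59.8% → the one-page checkout
Overall: the one-page checkout 888/2823 = 31.5%, Flow A 1785/3051 = 58.5% → Flow A
Neither sweeps: the one-page checkout wins 1 of 2 groups, Flow A wins 1. Flow A wins overall but not every group — no Simpson reversal.

No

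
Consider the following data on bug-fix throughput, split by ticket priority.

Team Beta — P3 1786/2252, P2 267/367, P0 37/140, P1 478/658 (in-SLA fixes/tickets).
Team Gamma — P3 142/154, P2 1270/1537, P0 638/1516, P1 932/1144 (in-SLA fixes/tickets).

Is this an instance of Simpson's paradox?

P3: Team Beta 1786/2252 = 79.3%, Team Gamma 142/154 = 92.2% → Team Gamma
P2: Team Beta 267/367 = 72.8%, Team Gamma 1270/1537 = 82.6% → Team Gamma
P0: Team Beta 37/140 = 26.4%, Team Gamma 638/1516 = 42.1% → Team Gamma
P1: Team Beta 478/658 = 72.6%, Team Gamma 932/1144 = 81.5% → Team Gamma
Overall: Team Beta 2568/3417 = 75.2%, Team Gamma 2982/4351 = 68.5% → Team Beta
Team Gamma wins each ticket group but Team Beta wins overall — the comparison reverses. Team Gamma's tickets skew toward P0, which has a lower base rate.

Yes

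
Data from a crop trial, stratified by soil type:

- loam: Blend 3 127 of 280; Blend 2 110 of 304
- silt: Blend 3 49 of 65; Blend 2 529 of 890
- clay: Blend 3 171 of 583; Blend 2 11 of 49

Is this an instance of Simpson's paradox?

Yes

Loam: Blend 3 127/280 = 45.4%, Blend 2 110/304 = 36.2% → Blend 3
Silt: Blend 3 49/65 = 75.4%, Blend 2 529/890 = 59.4% → Blend 3
Clay: Blend 3 171/583 = 29.3%, Blend 2 11/49 = 22.4% → Blend 3
Overall: Blend 3 347/928 = 37.4%, Blend 2 650/1243 = 52.3% → Blend 2
Blend 3 wins each soil group but Blend 2 wins overall — the comparison reverses. Blend 3's plots skew toward clay, which has a lower base rate.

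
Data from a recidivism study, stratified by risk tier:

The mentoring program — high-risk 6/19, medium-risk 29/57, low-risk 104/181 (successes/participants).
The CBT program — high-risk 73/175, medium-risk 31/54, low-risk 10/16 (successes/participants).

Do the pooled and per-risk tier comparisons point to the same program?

No

High-risk: the mentoring program 6/19 = 31.6%, the CBT program 73/175 = 41.7% → the CBT program
Medium-risk: the mentoring program 29/57 = 50.9%, the CBT program 31/54 = 57.4% → the CBT program
Low-risk: the mentoring program 104/181 = 57.5%, the CBT program 10/16 = 62.5% → the CBT program
Overall: the mentoring program 139/257 = 54.1%, the CBT program 114/245 = 46.5% → the mentoring program
The CBT program wins each risk group but the mentoring program wins overall — the comparison reverses. The CBT program's participants skew toward high-risk, which has a lower base rate.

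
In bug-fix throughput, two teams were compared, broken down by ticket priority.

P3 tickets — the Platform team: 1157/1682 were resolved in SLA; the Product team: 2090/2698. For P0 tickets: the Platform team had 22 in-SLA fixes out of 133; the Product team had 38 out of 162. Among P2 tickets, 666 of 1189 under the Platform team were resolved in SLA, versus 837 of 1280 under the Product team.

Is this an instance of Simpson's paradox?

No

P3: the Platform team 1157/1682 = 68.8%, the Product team 2090/2698 = 77.5% → the Product team
P0: the Platform team 22/133 = 16.5%, the Product team 38/162 = 23.5% → the Product team
P2: the Platform team 666/1189 = 56.0%, the Product team 837/1280 = 65.4% → the Product team
Overall: the Platform team 1845/3004 = 61.4%, the Product team 2965/4140 = 71.6% → the Product team
The Product team wins overall and in every ticket group — no reversal.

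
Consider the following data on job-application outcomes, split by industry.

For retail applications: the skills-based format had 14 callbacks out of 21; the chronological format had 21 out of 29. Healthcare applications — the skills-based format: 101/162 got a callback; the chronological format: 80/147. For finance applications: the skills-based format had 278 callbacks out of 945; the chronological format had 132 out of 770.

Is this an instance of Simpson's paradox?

No

Retail: the skills-based format 14/21 = 66.7%, the chronological format 21/29 = 72.4% → the chronological format
Healthcare: the skills-based format 101/162 = 62.3%, the chronological format 80/147 = 54.4% → the skills-based format
Finance: the skills-based format 278/945 = 29.4%, the chronological format 132/770 = 17.1% → the skills-based format
Overall: the skills-based format 393/1128 = 34.8%, the chronological format 233/946 = 24.6% → the skills-based format
Neither sweeps: the skills-based format wins 2 of 3 groups, the chronological format wins 1. The skills-based format wins overall but not every group — no Simpson reversal.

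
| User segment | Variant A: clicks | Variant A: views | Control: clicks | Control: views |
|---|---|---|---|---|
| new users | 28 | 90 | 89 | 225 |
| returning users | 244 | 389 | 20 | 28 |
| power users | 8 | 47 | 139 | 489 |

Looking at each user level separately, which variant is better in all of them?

Control

New users: Variant A 28/90 = 31.1%, Control 89/225 = 39.6% → Control
Returning users: Variant A 244/389 = 62.7%, Control 20/28 = 71.4% → Control
Power users: Variant A 8/47 = 17.0%, Control 139/489 = 28.4% → Control
Control has the higher rate in all 3 groups.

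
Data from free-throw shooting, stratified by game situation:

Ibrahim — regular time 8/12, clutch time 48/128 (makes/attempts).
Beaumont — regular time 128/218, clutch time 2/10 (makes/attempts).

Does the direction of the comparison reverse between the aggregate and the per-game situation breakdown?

Yes

Regular time: Ibrahim 8/12 = 66.7%, Beaumont 128/218 = 58.7% → Ibrahim
Clutch time: Ibrahim 48/128 = 37.5%, Beaumont 2/10 = 20.0% → Ibrahim
Overall: Ibrahim 56/140 = 40.0%, Beaumont 130/228 = 57.0% → Beaumont
Ibrahim wins each game group but Beaumont wins overall — the comparison reverses. Ibrahim's attempts skew toward clutch time, which has a lower base rate.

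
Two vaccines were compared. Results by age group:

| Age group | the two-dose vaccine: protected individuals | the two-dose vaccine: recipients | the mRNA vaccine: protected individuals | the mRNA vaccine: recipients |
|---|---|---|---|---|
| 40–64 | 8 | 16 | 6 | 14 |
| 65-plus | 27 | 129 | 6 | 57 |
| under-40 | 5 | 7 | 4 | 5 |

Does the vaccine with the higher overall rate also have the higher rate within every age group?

40–64: the two-dose vaccine 8/16 = 50.0%, the mRNA vaccine 6/14 = 42.9% → the two-dose vaccine
65-plus: the two-dose vaccine 27/129 = 20.9%, the mRNA vaccine 6/57 = 10.5% → the two-dose vaccine
Under-40: the two-dose vaccine 5/7 = 71.4%, the mRNA vaccine 4/5 = 80.0% → the mRNA vaccine
Overall: the two-dose vaccine 40/152 = 26.3%, the mRNA vaccine 16/76 = 21.1% → the two-dose vaccine
Neither sweeps: the two-dose vaccine wins 2 of 3 groups, the mRNA vaccine wins 1. The two-dose vaccine wins overall but not every group — no Simpson reversal.

No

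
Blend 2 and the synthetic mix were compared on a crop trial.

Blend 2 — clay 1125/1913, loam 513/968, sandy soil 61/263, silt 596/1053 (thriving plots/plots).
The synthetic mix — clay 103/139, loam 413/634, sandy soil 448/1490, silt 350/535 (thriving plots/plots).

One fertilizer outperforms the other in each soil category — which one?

Clay: Blend 2 1125/1913 = 58.8%, the synthetic mix 103/139 = 74.1% → the synthetic mix
Loam: Blend 2 513/968 = 53.0%, the synthetic mix 413/634 = 65.1% → the synthetic mix
Sandy soil: Blend 2 61/263 = 23.2%, the synthetic mix 448/1490 = 30.1% → the synthetic mix
Silt: Blend 2 596/1053 = 56.6%, the synthetic mix 350/535 = 65.4% → the synthetic mix
The synthetic mix has the higher rate in all 4 groups.

the synthetic mix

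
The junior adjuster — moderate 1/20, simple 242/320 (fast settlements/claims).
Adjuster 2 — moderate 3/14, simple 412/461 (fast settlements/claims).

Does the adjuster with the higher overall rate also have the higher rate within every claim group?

Moderate: the junior adjuster 1/20 = 5.0%, Adjuster 2 3/14 = 21.4% → Adjuster 2
Simple: the junior adjuster 242/320 = 75.6%, Adjuster 2 412/461 = 89.4% → Adjuster 2
Overall: the junior adjuster 243/340 = 71.5%, Adjuster 2 415/475 = 87.4% → Adjuster 2
Adjuster 2 wins overall and in every claim group — no reversal.

Yes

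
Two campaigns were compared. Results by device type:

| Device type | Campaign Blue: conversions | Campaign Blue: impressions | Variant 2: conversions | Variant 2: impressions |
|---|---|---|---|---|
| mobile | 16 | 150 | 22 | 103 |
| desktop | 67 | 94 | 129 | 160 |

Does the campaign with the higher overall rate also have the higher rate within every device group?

Yes

Mobile: Campaign Blue 16/150 = 10.7%, Variant 2 22/103 = 21.4% → Variant 2
Desktop: Campaign Blue 67/94 = 71.3%, Variant 2 129/160 = 80.6% → Variant 2
Overall: Campaign Blue 83/244 = 34.0%, Variant 2 151/263 = 57.4% → Variant 2
Variant 2 wins overall and in every device group — no reversal.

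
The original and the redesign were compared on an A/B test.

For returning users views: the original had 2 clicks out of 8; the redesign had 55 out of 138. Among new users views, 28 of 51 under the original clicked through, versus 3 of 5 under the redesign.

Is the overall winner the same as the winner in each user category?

Returning users: the original 2/8 = 25.0%, the redesign 55/138 = 39.9% → the redesign
New users: the original 28/51 = 54.9%, the redesign 3/5 = 60.0% → the redesign
Overall: the original 30/59 = 50.8%, the redesign 58/143 = 40.6% → the original
The redesign wins each user group but the original wins overall — the comparison reverses. The redesign's views skew toward returning users, which has a lower base rate.

No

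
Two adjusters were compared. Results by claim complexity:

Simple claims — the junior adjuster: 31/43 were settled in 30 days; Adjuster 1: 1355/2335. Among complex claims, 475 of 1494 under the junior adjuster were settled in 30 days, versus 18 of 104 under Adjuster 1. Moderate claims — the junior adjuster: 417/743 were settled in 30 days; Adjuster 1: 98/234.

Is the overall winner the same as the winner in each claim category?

No

Simple: the junior adjuster 31/43 = 72.1%, Adjuster 1 1355/2335 = 58.0% → the junior adjuster
Complex: the junior adjuster 475/1494 = 31.8%, Adjuster 1 18/104 = 17.3% → the junior adjuster
Moderate: the junior adjuster 417/743 = 56.1%, Adjuster 1 98/234 = 41.9% → the junior adjuster
Overall: the junior adjuster 923/2280 = 40.5%, Adjuster 1 1471/2673 = 55.0% → Adjuster 1
The junior adjuster wins each claim group but Adjuster 1 wins overall — the comparison reverses. The junior adjuster's claims skew toward complex, which has a lower base rate.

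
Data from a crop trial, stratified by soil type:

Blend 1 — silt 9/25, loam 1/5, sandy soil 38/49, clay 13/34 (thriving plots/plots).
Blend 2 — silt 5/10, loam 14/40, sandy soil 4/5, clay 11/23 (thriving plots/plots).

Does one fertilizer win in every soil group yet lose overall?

Silt: Blend 1 9/25 = 36.0%, Blend 2 5/10 = 50.0% → Blend 2
Loam: Blend 1 1/5 = 20.0%, Blend 2 14/40 = 35.0% → Blend 2
Sandy soil: Blend 1 38/49 = 77.6%, Blend 2 4/5 = 80.0% → Blend 2
Clay: Blend 1 13/34 = 38.2%, Blend 2 11/23 = 47.8% → Blend 2
Overall: Blend 1 61/113 = 54.0%, Blend 2 34/78 = 43.6% → Blend 1
Blend 2 wins each soil group but Blend 1 wins overall — the comparison reverses. Blend 2's plots skew toward loam, which has a lower base rate.

Yes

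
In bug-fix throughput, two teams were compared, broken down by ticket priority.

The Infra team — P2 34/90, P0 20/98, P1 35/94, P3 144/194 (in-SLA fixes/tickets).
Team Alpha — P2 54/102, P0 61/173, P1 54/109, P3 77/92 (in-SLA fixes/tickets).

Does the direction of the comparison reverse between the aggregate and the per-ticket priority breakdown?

No

P2: the Infra team 34/90 = 37.8%, Team Alpha 54/102 = 52.9% → Team Alpha
P0: the Infra team 20/98 = 20.4%, Team Alpha 61/173 = 35.3% → Team Alpha
P1: the Infra team 35/94 = 37.2%, Team Alpha 54/109 = 49.5% → Team Alpha
P3: the Infra team 144/194 = 74.2%, Team Alpha 77/92 = 83.7% → Team Alpha
Overall: the Infra team 233/476 = 48.9%, Team Alpha 246/476 = 51.7% → Team Alpha
Team Alpha wins overall and in every ticket group — no reversal.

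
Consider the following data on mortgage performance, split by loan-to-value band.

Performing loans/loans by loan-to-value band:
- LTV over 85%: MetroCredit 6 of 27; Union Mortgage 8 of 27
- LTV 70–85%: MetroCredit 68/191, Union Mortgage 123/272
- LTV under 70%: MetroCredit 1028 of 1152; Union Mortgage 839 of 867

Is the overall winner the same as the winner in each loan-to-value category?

LTV over 85%: MetroCredit 6/27 = 22.2%, Union Mortgage 8/27 = 29.6% → Union Mortgage
LTV 70–85%: MetroCredit 68/191 = 35.6%, Union Mortgage 123/272 = 45.2% → Union Mortgage
LTV under 70%: MetroCredit 1028/1152 = 89.2%, Union Mortgage 839/867 = 96.8% → Union Mortgage
Overall: MetroCredit 1102/1370 = 80.4%, Union Mortgage 970/1166 = 83.2% → Union Mortgage
Union Mortgage wins overall and in every loan-to-value group — no reversal.

Yes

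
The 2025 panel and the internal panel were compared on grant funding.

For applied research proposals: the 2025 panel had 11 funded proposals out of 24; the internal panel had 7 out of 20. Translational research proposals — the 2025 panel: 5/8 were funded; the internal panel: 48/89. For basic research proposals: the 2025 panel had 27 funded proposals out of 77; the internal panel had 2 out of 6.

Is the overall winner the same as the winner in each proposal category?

Applied research: the 2025 panel 11/24 = 45.8%, the internal panel 7/20 = 35.0% → the 2025 panel
Translational research: the 2025 panel 5/8 = 62.5%, the internal panel 48/89 = 53.9% → the 2025 panel
Basic research: the 2025 panel 27/77 = 35.1%, the internal panel 2/6 = 33.3% → the 2025 panel
Overall: the 2025 panel 43/109 = 39.4%, the internal panel 57/115 = 49.6% → the internal panel
The 2025 panel wins each proposal group but the internal panel wins overall — the comparison reverses. The 2025 panel's proposals skew toward basic research, which has a lower base rate.

No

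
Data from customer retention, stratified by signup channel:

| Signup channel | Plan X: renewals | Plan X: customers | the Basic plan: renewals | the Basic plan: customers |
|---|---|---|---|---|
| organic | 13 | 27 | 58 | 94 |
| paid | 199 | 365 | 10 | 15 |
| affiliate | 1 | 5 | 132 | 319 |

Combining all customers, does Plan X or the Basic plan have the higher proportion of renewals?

Organic: Plan X 13/27 = 48.1%, the Basic plan 58/94 = 61.7% → the Basic plan
Paid: Plan X 199/365 = 54.5%, the Basic plan 10/15 = 66.7% → the Basic plan
Affiliate: Plan X 1/5 = 20.0%, the Basic plan 132/319 = 41.4% → the Basic plan
Overall: Plan X 213/397 = 53.7%, the Basic plan 200/428 = 46.7% → Plan X
(The Basic plan wins every signup group but Plan X wins overall — the Basic plan's customers skew toward the low-rate affiliate group.)

Plan X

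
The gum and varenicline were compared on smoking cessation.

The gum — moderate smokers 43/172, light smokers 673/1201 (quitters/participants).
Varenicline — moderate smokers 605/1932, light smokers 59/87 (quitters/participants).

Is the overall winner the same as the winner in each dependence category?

No

Moderate smokers: the gum 43/172 = 25.0%, varenicline 605/1932 = 31.3% → varenicline
Light smokers: the gum 673/1201 = 56.0%, varenicline 59/87 = 67.8% → varenicline
Overall: the gum 716/1373 = 52.1%, varenicline 664/2019 = 32.9% → the gum
Varenicline wins each dependence group but the gum wins overall — the comparison reverses. Varenicline's participants skew toward moderate smokers, which has a lower base rate.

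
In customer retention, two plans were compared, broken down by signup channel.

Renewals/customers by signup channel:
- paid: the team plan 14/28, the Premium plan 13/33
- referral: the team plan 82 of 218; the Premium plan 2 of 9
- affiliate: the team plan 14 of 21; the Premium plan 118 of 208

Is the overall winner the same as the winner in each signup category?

No

Paid: the team plan 14/28 = 50.0%, the Premium plan 13/33 = 39.4% → the team plan
Referral: the team plan 82/218 = 37.6%, the Premium plan 2/9 = 22.2% → the team plan
Affiliate: the team plan 14/21 = 66.7%, the Premium plan 118/208 = 56.7% → the team plan
Overall: the team plan 110/267 = 41.2%, the Premium plan 133/250 = 53.2% → the Premium plan
The team plan wins each signup group but the Premium plan wins overall — the comparison reverses. The team plan's customers skew toward referral, which has a lower base rate.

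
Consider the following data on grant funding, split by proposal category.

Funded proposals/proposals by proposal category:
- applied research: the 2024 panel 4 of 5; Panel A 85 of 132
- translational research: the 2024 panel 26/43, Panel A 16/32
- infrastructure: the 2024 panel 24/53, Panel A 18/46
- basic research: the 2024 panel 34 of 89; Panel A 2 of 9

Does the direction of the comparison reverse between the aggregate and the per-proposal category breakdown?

Applied research: the 2024 panel 4/5 = 80.0%, Panel A 85/132 = 64.4% → the 2024 panel
Translational research: the 2024 panel 26/43 = 60.5%, Panel A 16/32 = 50.0% → the 2024 panel
Infrastructure: the 2024 panel 24/53 = 45.3%, Panel A 18/46 = 39.1% → the 2024 panel
Basic research: the 2024 panel 34/89 = 38.2%, Panel A 2/9 = 22.2% → the 2024 panel
Overall: the 2024 panel 88/190 = 46.3%, Panel A 121/219 = 55.3% → Panel A
The 2024 panel wins each proposal group but Panel A wins overall — the comparison reverses. The 2024 panel's proposals skew toward basic research, which has a lower base rate.

Yes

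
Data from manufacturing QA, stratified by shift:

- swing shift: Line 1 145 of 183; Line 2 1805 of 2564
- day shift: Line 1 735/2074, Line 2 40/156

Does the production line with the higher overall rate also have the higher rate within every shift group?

Swing shift: Line 1 145/183 = 79.2%, Line 2 1805/2564 = 70.4% → Line 1
Day shift: Line 1 735/2074 = 35.4%, Line 2 40/156 = 25.6% → Line 1
Overall: Line 1 880/2257 = 39.0%, Line 2 1845/2720 = 67.8% → Line 2
Line 1 wins each shift group but Line 2 wins overall — the comparison reverses. Line 1's units skew toward day shift, which has a lower base rate.

No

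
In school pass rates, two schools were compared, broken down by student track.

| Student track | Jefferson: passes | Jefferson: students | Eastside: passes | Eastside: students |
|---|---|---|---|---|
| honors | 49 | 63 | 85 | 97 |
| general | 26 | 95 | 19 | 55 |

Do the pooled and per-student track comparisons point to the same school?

Yes

Honors: Jefferson 49/63 = 77.8%, Eastside 85/97 = 87.6% → Eastside
General: Jefferson 26/95 = 27.4%, Eastside 19/55 = 34.5% → Eastside
Overall: Jefferson 75/158 = 47.5%, Eastside 104/152 = 68.4% → Eastside
Eastside wins overall and in every student group — no reversal.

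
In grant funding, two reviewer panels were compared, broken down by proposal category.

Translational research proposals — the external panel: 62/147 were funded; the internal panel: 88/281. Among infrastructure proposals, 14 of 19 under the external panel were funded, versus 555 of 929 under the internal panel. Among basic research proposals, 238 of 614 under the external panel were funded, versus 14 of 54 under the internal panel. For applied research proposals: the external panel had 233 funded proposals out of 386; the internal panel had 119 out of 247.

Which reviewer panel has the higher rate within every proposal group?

the external panel

Translational research: the external panel 62/147 = 42.2%, the internal panel 88/281 = 31.3% → the external panel
Infrastructure: the external panel 14/19 = 73.7%, the internal panel 555/929 = 59.7% → the external panel
Basic research: the external panel 238/614 = 38.8%, the internal panel 14/54 = 25.9% → the external panel
Applied research: the external panel 233/386 = 60.4%, the internal panel 119/247 = 48.2% → the external panel
The external panel has the higher rate in all 4 groups.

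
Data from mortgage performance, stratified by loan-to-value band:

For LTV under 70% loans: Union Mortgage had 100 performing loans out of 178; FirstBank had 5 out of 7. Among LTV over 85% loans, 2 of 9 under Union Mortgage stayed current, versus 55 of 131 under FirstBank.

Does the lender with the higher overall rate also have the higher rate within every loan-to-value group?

No

LTV under 70%: Union Mortgage 100/178 = 56.2%, FirstBank 5/7 = 71.4% → FirstBank
LTV over 85%: Union Mortgage 2/9 = 22.2%, FirstBank 55/131 = 42.0% → FirstBank
Overall: Union Mortgage 102/187 = 54.5%, FirstBank 60/138 = 43.5% → Union Mortgage
FirstBank wins each loan-to-value group but Union Mortgage wins overall — the comparison reverses. FirstBank's loans skew toward LTV over 85%, which has a lower base rate.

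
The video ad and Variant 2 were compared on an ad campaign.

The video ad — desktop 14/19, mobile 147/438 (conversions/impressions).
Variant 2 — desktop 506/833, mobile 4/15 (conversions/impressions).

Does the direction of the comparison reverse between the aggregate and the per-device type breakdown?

Yes

Desktop: the video ad 14/19 = 73.7%, Variant 2 506/833 = 60.7% → the video ad
Mobile: the video ad 147/438 = 33.6%, Variant 2 4/15 = 26.7% → the video ad
Overall: the video ad 161/457 = 35.2%, Variant 2 510/848 = 60.1% → Variant 2
The video ad wins each device group but Variant 2 wins overall — the comparison reverses. The video ad's impressions skew toward mobile, which has a lower base rate.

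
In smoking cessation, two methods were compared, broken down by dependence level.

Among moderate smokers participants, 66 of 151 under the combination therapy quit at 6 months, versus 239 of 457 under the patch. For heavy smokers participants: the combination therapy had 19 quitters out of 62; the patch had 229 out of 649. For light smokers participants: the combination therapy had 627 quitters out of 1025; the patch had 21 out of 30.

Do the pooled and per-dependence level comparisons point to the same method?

No

Moderate smokers: the combination therapy 66/151 = 43.7%, the patch 239/457 = 52.3% → the patch
Heavy smokers: the combination therapy 19/62 = 30.6%, the patch 229/649 = 35.3% → the patch
Light smokers: the combination therapy 627/1025 = 61.2%, the patch 21/30 = 70.0% → the patch
Overall: the combination therapy 712/1238 = 57.5%, the patch 489/1136 = 43.0% → the combination therapy
The patch wins each dependence group but the combination therapy wins overall — the comparison reverses. The patch's participants skew toward heavy smokers, which has a lower base rate.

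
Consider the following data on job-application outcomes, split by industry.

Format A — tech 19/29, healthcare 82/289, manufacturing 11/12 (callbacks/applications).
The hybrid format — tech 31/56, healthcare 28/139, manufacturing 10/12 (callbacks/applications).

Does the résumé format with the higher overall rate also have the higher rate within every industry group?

Yes

Tech: Format A 19/29 = 65.5%, the hybrid format 31/56 = 55.4% → Format A
Healthcare: Format A 82/289 = 28.4%, the hybrid format 28/139 = 20.1% → Format A
Manufacturing: Format A 11/12 = 91.7%, the hybrid format 10/12 = 83.3% → Format A
Overall: Format A 112/330 = 33.9%, the hybrid format 69/207 = 33.3% → Format A
Format A wins overall and in every industry group — no reversal.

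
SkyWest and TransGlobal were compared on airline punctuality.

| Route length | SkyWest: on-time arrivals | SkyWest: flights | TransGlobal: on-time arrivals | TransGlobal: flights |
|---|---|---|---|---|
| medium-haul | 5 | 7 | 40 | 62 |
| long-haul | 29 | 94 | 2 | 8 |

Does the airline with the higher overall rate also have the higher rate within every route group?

Medium-haul: SkyWest 5/7 = 71.4%, TransGlobal 40/62 = 64.5% → SkyWest
Long-haul: SkyWest 29/94 = 30.9%, TransGlobal 2/8 = 25.0% → SkyWest
Overall: SkyWest 34/101 = 33.7%, TransGlobal 42/70 = 60.0% → TransGlobal
SkyWest wins each route group but TransGlobal wins overall — the comparison reverses. SkyWest's flights skew toward long-haul, which has a lower base rate.

No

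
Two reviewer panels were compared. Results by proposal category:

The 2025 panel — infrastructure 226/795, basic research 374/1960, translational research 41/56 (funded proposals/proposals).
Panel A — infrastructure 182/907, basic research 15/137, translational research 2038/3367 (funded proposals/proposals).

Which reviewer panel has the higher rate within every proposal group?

the 2025 panel

Infrastructure: the 2025 panel 226/795 = 28.4%, Panel A 182/907 = 20.1% → the 2025 panel
Basic research: the 2025 panel 374/1960 = 19.1%, Panel A 15/137 = 10.9% → the 2025 panel
Translational research: the 2025 panel 41/56 = 73.2%, Panel A 2038/3367 = 60.5% → the 2025 panel
The 2025 panel has the higher rate in all 3 groups.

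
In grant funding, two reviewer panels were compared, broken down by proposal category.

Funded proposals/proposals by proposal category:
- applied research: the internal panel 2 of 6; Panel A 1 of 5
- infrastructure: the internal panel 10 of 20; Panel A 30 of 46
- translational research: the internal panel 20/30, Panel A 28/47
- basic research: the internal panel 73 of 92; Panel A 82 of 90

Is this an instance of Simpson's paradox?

Applied research: the internal panel 2/6 = 33.3%, Panel A 1/5 = 20.0% → the internal panel
Infrastructure: the internal panel 10/20 = 50.0%, Panel A 30/46 = 65.2% → Panel A
Translational research: the internal panel 20/30 = 66.7%, Panel A 28/47 = 59.6% → the internal panel
Basic research: the internal panel 73/92 = 79.3%, Panel A 82/90 = 91.1% → Panel A
Overall: the internal panel 105/148 = 70.9%, Panel A 141/188 = 75.0% → Panel A
Neither sweeps: the internal panel wins 2 of 4 groups, Panel A wins 2. Panel A wins overall but not every group — no Simpson reversal.

No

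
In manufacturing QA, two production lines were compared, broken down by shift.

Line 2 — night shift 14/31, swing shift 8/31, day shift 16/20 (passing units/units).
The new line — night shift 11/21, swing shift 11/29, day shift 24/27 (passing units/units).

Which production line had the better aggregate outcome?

the new line

Night shift: Line 2 14/31 = 45.2%, the new line 11/21 = 52.4% → the new line
Swing shift: Line 2 8/31 = 25.8%, the new line 11/29 = 37.9% → the new line
Day shift: Line 2 16/20 = 80.0%, the new line 24/27 = 88.9% → the new line
Overall: Line 2 38/82 = 46.3%, the new line 46/77 = 59.7% → the new line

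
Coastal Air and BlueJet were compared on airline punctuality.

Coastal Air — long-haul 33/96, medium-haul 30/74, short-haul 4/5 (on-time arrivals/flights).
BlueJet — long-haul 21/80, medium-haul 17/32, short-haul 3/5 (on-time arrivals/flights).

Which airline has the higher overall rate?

Coastal Air

Long-haul: Coastal Air 33/96 = 34.4%, BlueJet 21/80 = 26.2% → Coastal Air
Medium-haul: Coastal Air 30/74 = 40.5%, BlueJet 17/32 = 53.1% → BlueJet
Short-haul: Coastal Air 4/5 = 80.0%, BlueJet 3/5 = 60.0% → Coastal Air
Overall: Coastal Air 67/175 = 38.3%, BlueJet 41/117 = 35.0% → Coastal Air
(Neither sweeps every route group, but Coastal Air has the higher pooled rate.)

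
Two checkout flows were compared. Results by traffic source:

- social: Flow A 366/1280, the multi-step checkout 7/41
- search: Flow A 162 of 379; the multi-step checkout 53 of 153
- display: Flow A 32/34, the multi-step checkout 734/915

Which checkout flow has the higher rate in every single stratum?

Flow A

Social: Flow A 366/1280 = 28.6%, the multi-step checkout 7/41 = 17.1% → Flow A
Search: Flow A 162/379 = 42.7%, the multi-step checkout 53/153 = 34.6% → Flow A
Display: Flow A 32/34 = 94.1%, the multi-step checkout 734/915 = 80.2% → Flow A
Flow A has the higher rate in all 3 groups.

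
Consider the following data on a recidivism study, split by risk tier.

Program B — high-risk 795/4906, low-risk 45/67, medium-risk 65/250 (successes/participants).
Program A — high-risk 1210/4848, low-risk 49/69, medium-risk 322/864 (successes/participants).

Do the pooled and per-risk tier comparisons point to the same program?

High-risk: Program B 795/4906 = 16.2%, Program A 1210/4848 = 25.0% → Program A
Low-risk: Program B 45/67 = 67.2%, Program A 49/69 = 71.0% → Program A
Medium-risk: Program B 65/250 = 26.0%, Program A 322/864 = 37.3% → Program A
Overall: Program B 905/5223 = 17.3%, Program A 1581/5781 = 27.3% → Program A
Program A wins overall and in every risk group — no reversal.

Yes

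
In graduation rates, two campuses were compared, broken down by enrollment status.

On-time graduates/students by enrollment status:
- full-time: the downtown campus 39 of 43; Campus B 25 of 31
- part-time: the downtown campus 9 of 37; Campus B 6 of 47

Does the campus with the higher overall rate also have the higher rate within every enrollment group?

Yes

Full-time: the downtown campus 39/43 = 90.7%, Campus B 25/31 = 80.6% → the downtown campus
Part-time: the downtown campus 9/37 = 24.3%, Campus B 6/47 = 12.8% → the downtown campus
Overall: the downtown campus 48/80 = 60.0%, Campus B 31/78 = 39.7% → the downtown campus
The downtown campus wins overall and in every enrollment group — no reversal.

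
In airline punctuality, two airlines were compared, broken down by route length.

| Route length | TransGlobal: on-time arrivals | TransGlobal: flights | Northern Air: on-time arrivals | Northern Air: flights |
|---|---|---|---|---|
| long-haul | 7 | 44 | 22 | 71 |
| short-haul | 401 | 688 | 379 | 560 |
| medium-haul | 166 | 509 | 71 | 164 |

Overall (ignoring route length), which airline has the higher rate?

Northern Air

Long-haul: TransGlobal 7/44 = 15.9%, Northern Air 22/71 = 31.0% → Northern Air
Short-haul: TransGlobal 401/688 = 58.3%, Northern Air 379/560 = 67.7% → Northern Air
Medium-haul: TransGlobal 166/509 = 32.6%, Northern Air 71/164 = 43.3% → Northern Air
Overall: TransGlobal 574/1241 = 46.3%, Northern Air 472/795 = 59.4% → Northern Air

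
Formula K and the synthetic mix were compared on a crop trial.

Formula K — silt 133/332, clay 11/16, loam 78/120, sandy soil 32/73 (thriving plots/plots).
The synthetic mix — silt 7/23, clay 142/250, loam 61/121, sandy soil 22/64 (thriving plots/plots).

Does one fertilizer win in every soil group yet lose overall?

Yes

Silt: Formula K 133/332 = 40.1%, the synthetic mix 7/23 = 30.4% → Formula K
Clay: Formula K 11/16 = 68.8%, the synthetic mix 142/250 = 56.8% → Formula K
Loam: Formula K 78/120 = 65.0%, the synthetic mix 61/121 = 50.4% → Formula K
Sandy soil: Formula K 32/73 = 43.8%, the synthetic mix 22/64 = 34.4% → Formula K
Overall: Formula K 254/541 = 47.0%, the synthetic mix 232/458 = 50.7% → the synthetic mix
Formula K wins each soil group but the synthetic mix wins overall — the comparison reverses. Formula K's plots skew toward silt, which has a lower base rate.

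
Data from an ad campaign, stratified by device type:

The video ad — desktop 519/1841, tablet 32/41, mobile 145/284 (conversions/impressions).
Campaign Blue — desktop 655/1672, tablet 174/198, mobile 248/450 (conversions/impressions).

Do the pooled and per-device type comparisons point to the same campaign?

Desktop: the video ad 519/1841 = 28.2%, Campaign Blue 655/1672 = 39.2% → Campaign Blue
Tablet: the video ad 32/41 = 78.0%, Campaign Blue 174/198 = 87.9% → Campaign Blue
Mobile: the video ad 145/284 = 51.1%, Campaign Blue 248/450 = 55.1% → Campaign Blue
Overall: the video ad 696/2166 = 32.1%, Campaign Blue 1077/2320 = 46.4% → Campaign Blue
Campaign Blue wins overall and in every device group — no reversal.

Yes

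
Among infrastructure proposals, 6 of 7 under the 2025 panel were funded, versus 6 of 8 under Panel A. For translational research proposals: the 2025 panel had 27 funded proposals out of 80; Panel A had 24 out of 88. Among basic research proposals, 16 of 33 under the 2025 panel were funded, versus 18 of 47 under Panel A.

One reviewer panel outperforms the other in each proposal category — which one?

Infrastructure: the 2025 panel 6/7 = 85.7%, Panel A 6/8 = 75.0% → the 2025 panel
Translational research: the 2025 panel 27/80 = 33.8%, Panel A 24/88 = 27.3% → the 2025 panel
Basic research: the 2025 panel 16/33 = 48.5%, Panel A 18/47 = 38.3% → the 2025 panel
The 2025 panel has the higher rate in all 3 groups.

the 2025 panel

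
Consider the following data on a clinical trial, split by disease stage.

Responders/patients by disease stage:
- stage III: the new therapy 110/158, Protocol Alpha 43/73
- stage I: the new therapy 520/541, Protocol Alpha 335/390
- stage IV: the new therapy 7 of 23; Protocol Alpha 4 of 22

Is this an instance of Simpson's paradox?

Stage III: the new therapy 110/158 = 69.6%, Protocol Alpha 43/73 = 58.9% → the new therapy
Stage I: the new therapy 520/541 = 96.1%, Protocol Alpha 335/390 = 85.9% → the new therapy
Stage IV: the new therapy 7/23 = 30.4%, Protocol Alpha 4/22 = 18.2% → the new therapy
Overall: the new therapy 637/722 = 88.2%, Protocol Alpha 382/485 = 78.8% → the new therapy
The new therapy wins overall and in every disease group — no reversal.

No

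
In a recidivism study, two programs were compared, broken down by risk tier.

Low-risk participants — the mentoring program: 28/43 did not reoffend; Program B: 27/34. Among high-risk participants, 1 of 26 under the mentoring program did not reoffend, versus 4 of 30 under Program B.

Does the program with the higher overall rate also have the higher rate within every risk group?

Yes

Low-risk: the mentoring program 28/43 = 65.1%, Program B 27/34 = 79.4% → Program B
High-risk: the mentoring program 1/26 = 3.8%, Program B 4/30 = 13.3% → Program B
Overall: the mentoring program 29/69 = 42.0%, Program B 31/64 = 48.4% → Program B
Program B wins overall and in every risk group — no reversal.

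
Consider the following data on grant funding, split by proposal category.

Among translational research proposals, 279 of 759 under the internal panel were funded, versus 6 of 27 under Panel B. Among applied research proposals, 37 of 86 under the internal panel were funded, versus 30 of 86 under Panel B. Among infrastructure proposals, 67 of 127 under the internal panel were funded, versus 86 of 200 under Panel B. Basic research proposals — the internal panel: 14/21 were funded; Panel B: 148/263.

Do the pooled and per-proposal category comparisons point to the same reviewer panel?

No

Translational research: the internal panel 279/759 = 36.8%, Panel B 6/27 = 22.2% → the internal panel
Applied research: the internal panel 37/86 = 43.0%, Panel B 30/86 = 34.9% → the internal panel
Infrastructure: the internal panel 67/127 = 52.8%, Panel B 86/200 = 43.0% → the internal panel
Basic research: the internal panel 14/21 = 66.7%, Panel B 148/263 = 56.3% → the internal panel
Overall: the internal panel 397/993 = 40.0%, Panel B 270/576 = 46.9% → Panel B
The internal panel wins each proposal group but Panel B wins overall — the comparison reverses. The internal panel's proposals skew toward translational research, which has a lower base rate.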